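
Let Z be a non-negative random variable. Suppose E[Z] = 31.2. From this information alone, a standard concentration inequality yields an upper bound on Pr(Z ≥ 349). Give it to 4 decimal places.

Only the mean of a non-negative variable is known, so Markov's inequality is the applicable tail bound.
Markov's inequality: for a non-negative random variable, Pr(Z ≥ a) ≤ E[Z]/a.
Here E[Z] = 31.2 and a = 349, so the bound is 31.2/349 = 0.0894.

0.0894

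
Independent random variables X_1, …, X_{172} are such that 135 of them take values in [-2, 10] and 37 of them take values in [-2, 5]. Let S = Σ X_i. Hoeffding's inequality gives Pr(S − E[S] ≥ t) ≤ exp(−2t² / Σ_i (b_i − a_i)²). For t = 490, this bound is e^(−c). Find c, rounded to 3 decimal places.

22.594

Σ(b_i − a_i)² = 135·12² + 37·7² = 21253.
c = 2t² / 21253 = 2·490² / 21253 = 22.5945.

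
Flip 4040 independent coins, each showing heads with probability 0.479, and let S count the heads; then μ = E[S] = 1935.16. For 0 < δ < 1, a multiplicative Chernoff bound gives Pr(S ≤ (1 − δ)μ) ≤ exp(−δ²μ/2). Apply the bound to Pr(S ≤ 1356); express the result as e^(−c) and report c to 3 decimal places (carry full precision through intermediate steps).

86.666

Write 1356 = (1 − δ)μ, so δ = 1 − 1356/1935.16 = 0.2992827…
Then the exponent is δ²μ/2 = (μ − 1356)²/(2μ) = 86.666298.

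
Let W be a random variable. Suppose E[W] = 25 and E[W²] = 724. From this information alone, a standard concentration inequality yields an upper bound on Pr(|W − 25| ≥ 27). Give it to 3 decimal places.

The first two moments determine the variance, so Chebyshev's inequality is the sharpest standard bound available.
Var(W) = E[W²] − (E[W])² = 724 − 625 = 99.
Chebyshev's inequality: Pr(|W − μ| ≥ t) ≤ Var(W)/t² = 99/729 = 0.1358.

0.136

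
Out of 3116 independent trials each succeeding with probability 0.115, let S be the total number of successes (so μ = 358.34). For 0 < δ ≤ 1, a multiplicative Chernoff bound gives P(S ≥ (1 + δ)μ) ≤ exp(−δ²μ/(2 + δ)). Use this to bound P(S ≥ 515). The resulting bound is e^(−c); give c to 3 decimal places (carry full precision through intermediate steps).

28.102

Write 515 = (1 + δ)μ, so δ = 515/358.34 − 1 = 0.4371826…
Then the exponent is δ²μ/(2 + δ) = (515 − μ)² / (μ·(2 + δ)) = 28.101719.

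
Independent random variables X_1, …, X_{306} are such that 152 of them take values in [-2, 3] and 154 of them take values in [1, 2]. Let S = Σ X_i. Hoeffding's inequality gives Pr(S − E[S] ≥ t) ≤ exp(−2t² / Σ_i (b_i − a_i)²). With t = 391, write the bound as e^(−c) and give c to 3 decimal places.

Σ(b_i − a_i)² = 152·5² + 154·1² = 3954.
c = 2t² / 3954 = 2·391² / 3954 = 77.3298.

77.330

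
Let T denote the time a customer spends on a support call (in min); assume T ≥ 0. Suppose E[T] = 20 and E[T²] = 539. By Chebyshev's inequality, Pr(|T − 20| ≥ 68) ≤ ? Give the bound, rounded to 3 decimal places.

Var(T) = E[T²] − (E[T])² = 539 − 400 = 139.
Chebyshev's inequality: Pr(|T − μ| ≥ t) ≤ Var(T)/t² = 139/4624 = 0.0301.

0.030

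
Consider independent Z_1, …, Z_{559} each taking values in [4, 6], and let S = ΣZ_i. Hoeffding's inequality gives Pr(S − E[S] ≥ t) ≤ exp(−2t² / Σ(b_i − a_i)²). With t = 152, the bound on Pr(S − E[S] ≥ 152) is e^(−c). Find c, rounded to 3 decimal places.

20.665

Σ(b_i − a_i)² = 559·(2)² = 2236.
c = 2t²/2236 = 2·152²/2236 = 20.6655.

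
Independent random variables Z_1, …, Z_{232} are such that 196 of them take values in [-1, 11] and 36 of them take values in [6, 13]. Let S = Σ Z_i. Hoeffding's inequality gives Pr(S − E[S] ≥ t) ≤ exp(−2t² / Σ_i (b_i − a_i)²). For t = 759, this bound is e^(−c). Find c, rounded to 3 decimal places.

38.421

Σ(b_i − a_i)² = 196·12² + 36·7² = 29988.
c = 2t² / 29988 = 2·759² / 29988 = 38.4208.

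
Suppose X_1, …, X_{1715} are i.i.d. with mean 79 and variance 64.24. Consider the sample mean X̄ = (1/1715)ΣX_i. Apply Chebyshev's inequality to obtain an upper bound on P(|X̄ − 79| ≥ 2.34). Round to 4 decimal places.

0.0068

Var(X̄) = Var(X_i)/n = 64.24/1715 = 0.037458.
Chebyshev: P(|X̄ − 79| ≥ 2.34) ≤ Var(X̄)/(2.34)² = 64.24/(1715·2.34²) = 0.0068.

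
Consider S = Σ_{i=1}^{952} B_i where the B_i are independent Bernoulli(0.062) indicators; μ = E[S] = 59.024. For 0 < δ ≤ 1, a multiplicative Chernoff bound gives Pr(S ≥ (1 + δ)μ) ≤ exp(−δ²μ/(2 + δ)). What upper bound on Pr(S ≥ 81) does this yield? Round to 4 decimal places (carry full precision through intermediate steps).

0.0318

Write 81 = (1 + δ)μ, so δ = 81/59.024 − 1 = 0.3723231…
Then the exponent is δ²μ/(2 + δ) = (81 − μ)² / (μ·(2 + δ)) = 3.449013.
Bound = exp(−3.449013) = 0.03178.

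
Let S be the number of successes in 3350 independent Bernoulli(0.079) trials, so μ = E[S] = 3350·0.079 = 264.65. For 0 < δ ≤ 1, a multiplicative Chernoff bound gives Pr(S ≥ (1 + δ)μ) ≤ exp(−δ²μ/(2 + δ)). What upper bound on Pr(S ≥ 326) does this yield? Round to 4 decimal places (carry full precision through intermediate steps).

Write 326 = (1 + δ)μ, so δ = 326/264.65 − 1 = 0.2318156…
Then the exponent is δ²μ/(2 + δ) = (326 − μ)² / (μ·(2 + δ)) = 6.372340.
Bound = exp(−6.372340) = 0.00171.

0.0017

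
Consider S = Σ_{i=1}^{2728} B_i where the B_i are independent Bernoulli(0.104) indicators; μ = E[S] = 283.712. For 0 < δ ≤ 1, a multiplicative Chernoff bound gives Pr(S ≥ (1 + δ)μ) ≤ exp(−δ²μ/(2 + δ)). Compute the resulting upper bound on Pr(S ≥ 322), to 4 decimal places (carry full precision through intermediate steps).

0.0889

Write 322 = (1 + δ)μ, so δ = 322/283.712 − 1 = 0.1349538…
Then the exponent is δ²μ/(2 + δ) = (322 − μ)² / (μ·(2 + δ)) = 2.420244.
Bound = exp(−2.420244) = 0.08890.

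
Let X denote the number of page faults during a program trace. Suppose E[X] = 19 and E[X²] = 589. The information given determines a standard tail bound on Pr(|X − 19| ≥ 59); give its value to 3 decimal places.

0.065

The first two moments determine the variance, so Chebyshev's inequality is the sharpest standard bound available.
Var(X) = E[X²] − (E[X])² = 589 − 361 = 228.
Chebyshev's inequality: Pr(|X − μ| ≥ t) ≤ Var(X)/t² = 228/3481 = 0.0655.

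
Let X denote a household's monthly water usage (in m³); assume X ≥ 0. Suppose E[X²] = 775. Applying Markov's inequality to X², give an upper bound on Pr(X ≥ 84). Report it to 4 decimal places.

Since X ≥ 0, the event {X ≥ 84} is the same as {X² ≥ 7056}.
Markov's inequality applied to X² gives Pr(X² ≥ 7056) ≤ E[X²]/7056 = 775/7056 = 0.1098.

0.1098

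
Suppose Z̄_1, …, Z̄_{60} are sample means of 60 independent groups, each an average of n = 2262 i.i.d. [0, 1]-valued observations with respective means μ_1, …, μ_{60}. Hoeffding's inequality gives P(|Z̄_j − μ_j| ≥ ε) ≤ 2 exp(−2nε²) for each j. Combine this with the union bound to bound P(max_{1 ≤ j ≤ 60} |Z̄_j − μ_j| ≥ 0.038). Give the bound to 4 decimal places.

0.1746

Per-experiment Hoeffding bound: 2·exp(−2·2262·0.038²) = 2·exp(−6.53266) = 0.0029103.
Union bound over 60 events: 60·0.0029103 = 0.17462.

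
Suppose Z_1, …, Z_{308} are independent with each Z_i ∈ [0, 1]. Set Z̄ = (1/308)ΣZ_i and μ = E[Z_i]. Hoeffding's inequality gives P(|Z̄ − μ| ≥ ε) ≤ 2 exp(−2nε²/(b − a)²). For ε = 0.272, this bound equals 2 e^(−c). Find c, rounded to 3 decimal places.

c = 2nε²/(b − a)² = 2·308·0.272² / 1² = 45.5741.

45.574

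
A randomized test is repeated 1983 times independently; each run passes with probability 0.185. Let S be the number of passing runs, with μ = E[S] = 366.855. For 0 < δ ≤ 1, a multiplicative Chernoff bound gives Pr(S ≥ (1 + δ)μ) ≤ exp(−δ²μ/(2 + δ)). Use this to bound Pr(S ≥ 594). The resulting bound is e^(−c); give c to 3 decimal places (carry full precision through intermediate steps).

Write 594 = (1 + δ)μ, so δ = 594/366.855 − 1 = 0.6191683…
Then the exponent is δ²μ/(2 + δ) = (594 − μ)² / (μ·(2 + δ)) = 53.696813.

53.697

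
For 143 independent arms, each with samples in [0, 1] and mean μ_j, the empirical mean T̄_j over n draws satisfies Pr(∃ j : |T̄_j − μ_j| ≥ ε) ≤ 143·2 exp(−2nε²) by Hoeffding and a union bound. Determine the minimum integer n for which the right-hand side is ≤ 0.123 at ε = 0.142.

Need 2·143·exp(−2nε²) ≤ 0.123, i.e. exp(−2nε²) ≤ 0.123/286.
So 2nε² ≥ ln(286/0.123) = 7.751563.
Hence n ≥ 7.751563/(2·0.142²) = 192.213.
The smallest integer n is 193.

193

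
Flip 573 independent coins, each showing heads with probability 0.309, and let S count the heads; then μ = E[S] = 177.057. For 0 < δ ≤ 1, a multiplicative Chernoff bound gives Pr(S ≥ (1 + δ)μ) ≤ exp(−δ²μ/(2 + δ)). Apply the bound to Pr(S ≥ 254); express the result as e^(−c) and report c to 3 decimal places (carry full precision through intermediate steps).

Write 254 = (1 + δ)μ, so δ = 254/177.057 − 1 = 0.4345663…
Then the exponent is δ²μ/(2 + δ) = (254 − μ)² / (μ·(2 + δ)) = 13.734205.

13.734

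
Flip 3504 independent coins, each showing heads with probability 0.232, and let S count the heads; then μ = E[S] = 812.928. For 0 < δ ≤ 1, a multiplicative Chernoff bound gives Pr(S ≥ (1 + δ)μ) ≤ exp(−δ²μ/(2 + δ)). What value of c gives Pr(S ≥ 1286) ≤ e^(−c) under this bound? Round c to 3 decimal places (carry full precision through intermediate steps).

106.624

Write 1286 = (1 + δ)μ, so δ = 1286/812.928 − 1 = 0.5819359…
Then the exponent is δ²μ/(2 + δ) = (1286 − μ)² / (μ·(2 + δ)) = 106.624485.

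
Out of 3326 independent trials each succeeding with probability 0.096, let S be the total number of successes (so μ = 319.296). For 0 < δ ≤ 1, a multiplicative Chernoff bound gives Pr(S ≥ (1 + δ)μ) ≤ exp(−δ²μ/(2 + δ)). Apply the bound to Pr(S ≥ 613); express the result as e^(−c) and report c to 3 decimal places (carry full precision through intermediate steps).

Write 613 = (1 + δ)μ, so δ = 613/319.296 − 1 = 0.9198487…
Then the exponent is δ²μ/(2 + δ) = (613 − μ)² / (μ·(2 + δ)) = 92.526450.

92.526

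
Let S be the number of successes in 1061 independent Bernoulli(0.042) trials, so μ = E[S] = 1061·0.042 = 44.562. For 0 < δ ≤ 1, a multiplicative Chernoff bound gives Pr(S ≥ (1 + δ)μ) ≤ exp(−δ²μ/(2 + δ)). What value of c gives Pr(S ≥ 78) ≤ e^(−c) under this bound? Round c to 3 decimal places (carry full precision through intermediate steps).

9.123

Write 78 = (1 + δ)μ, so δ = 78/44.562 − 1 = 0.7503703…
Then the exponent is δ²μ/(2 + δ) = (78 − μ)² / (μ·(2 + δ)) = 9.122728.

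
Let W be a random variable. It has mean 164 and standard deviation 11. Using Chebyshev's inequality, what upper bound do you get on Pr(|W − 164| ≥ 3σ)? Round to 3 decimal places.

Chebyshev: Pr(|W − μ| ≥ t) ≤ Var(W)/t².
Var(W) = σ² = 11² = 121.
t = 3·11 = 33.
Bound = 121 / 1089 = 0.1111.

0.111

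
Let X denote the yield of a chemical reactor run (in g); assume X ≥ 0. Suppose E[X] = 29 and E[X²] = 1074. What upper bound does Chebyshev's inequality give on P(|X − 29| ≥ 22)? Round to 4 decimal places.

Var(X) = E[X²] − (E[X])² = 1074 − 841 = 233.
Chebyshev's inequality: P(|X − μ| ≥ t) ≤ Var(X)/t² = 233/484 = 0.4814.

0.4814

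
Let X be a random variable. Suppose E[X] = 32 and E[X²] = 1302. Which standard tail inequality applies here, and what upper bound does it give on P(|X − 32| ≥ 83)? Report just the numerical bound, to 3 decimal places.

0.040

The first two moments determine the variance, so Chebyshev's inequality is the sharpest standard bound available.
Var(X) = E[X²] − (E[X])² = 1302 − 1024 = 278.
Chebyshev's inequality: P(|X − μ| ≥ t) ≤ Var(X)/t² = 278/6889 = 0.0404.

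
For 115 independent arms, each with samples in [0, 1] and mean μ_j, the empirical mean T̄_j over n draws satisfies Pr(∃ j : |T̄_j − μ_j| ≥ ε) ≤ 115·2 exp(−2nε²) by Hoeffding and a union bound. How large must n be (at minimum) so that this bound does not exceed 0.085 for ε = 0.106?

352

Need 2·115·exp(−2nε²) ≤ 0.085, i.e. exp(−2nε²) ≤ 0.085/230.
So 2nε² ≥ ln(230/0.085) = 7.903183.
Hence n ≥ 7.903183/(2·0.106²) = 351.690.
The smallest integer n is 352.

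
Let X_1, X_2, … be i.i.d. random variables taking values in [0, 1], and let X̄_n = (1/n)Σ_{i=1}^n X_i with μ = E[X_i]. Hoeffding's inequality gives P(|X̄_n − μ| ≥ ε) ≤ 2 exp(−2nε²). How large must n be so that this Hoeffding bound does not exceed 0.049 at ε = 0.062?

483

Require 2·exp(−2nε²) ≤ 0.049, i.e. 2nε² ≥ ln(2/0.049) = 3.709082.
So n ≥ 3.709082 / (2·0.062²) = 482.451.
The smallest integer n is 483.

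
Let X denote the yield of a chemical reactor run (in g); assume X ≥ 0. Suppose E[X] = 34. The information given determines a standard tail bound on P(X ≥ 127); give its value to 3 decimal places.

0.268

Only the mean of a non-negative variable is known, so Markov's inequality is the applicable tail bound.
Markov's inequality: for a non-negative random variable, P(X ≥ a) ≤ E[X]/a.
Here E[X] = 34 and a = 127, so the bound is 34/127 = 0.2677.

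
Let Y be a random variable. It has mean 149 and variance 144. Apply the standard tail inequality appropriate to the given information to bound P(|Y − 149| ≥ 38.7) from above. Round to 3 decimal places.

Mean and variance are known, so Chebyshev's inequality applies.
Chebyshev: P(|Y − μ| ≥ t) ≤ Var(Y)/t².
Bound = 144 / 1497.69 = 0.0961.

0.096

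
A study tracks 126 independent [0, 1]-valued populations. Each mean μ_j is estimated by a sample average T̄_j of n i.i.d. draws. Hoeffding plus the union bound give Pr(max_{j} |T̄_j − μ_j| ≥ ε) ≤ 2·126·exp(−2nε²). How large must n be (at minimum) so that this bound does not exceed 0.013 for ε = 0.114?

Need 2·126·exp(−2nε²) ≤ 0.013, i.e. exp(−2nε²) ≤ 0.013/252.
So 2nε² ≥ ln(252/0.013) = 9.872235.
Hence n ≥ 9.872235/(2·0.114²) = 379.818.
The smallest integer n is 380.

380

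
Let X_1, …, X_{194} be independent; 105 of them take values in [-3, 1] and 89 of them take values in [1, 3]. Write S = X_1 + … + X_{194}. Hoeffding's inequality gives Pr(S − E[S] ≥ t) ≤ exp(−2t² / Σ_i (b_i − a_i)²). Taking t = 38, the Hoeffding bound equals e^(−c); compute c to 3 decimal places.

Σ(b_i − a_i)² = 105·4² + 89·2² = 2036.
c = 2t² / 2036 = 2·38² / 2036 = 1.4185.

1.418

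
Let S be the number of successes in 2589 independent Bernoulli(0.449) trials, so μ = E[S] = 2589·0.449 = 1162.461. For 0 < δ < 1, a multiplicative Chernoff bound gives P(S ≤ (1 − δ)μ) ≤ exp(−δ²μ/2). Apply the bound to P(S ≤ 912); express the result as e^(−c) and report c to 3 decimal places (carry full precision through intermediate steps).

26.982

Write 912 = (1 − δ)μ, so δ = 1 − 912/1162.461 = 0.2154576…
Then the exponent is δ²μ/2 = (μ − 912)²/(2μ) = 26.981857.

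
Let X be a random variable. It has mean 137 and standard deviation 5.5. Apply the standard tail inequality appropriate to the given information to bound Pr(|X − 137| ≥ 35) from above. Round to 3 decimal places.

0.025

Mean and variance are known, so Chebyshev's inequality applies.
Chebyshev: Pr(|X − μ| ≥ t) ≤ Var(X)/t².
Var(X) = σ² = 5.5² = 30.25.
Bound = 30.25 / 1225 = 0.0247.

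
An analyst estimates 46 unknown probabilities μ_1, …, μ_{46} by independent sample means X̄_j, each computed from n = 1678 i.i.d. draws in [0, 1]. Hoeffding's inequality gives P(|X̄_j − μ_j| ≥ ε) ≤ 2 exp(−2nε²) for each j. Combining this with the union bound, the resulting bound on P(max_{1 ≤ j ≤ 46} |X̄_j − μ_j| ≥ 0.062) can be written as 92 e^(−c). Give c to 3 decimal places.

Union bound over the 46 events: P(max_{1 ≤ j ≤ 46} |X̄_j − μ_j| ≥ 0.062) ≤ 46·2·exp(−2nε²) = 92 exp(−2·1678·0.062²).
So c = 2·1678·0.062² = 12.9005.

12.900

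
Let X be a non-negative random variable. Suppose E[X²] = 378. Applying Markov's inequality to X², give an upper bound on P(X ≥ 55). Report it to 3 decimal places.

0.125

Since X ≥ 0, the event {X ≥ 55} is the same as {X² ≥ 3025}.
Markov's inequality applied to X² gives P(X² ≥ 3025) ≤ E[X²]/3025 = 378/3025 = 0.1250.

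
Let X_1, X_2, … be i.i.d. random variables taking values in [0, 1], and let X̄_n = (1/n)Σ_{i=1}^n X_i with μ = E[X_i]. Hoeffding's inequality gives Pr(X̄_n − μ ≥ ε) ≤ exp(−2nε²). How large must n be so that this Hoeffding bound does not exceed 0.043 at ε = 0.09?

195

Require exp(−2nε²) ≤ 0.043, i.e. 2nε² ≥ ln(1/0.043) = 3.146555.
So n ≥ 3.146555 / (2·0.09²) = 194.232.
The smallest integer n is 195.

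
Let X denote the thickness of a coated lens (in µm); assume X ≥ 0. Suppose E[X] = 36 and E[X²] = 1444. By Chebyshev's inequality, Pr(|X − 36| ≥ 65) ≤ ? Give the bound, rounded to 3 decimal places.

0.035

Var(X) = E[X²] − (E[X])² = 1444 − 1296 = 148.
Chebyshev's inequality: Pr(|X − μ| ≥ t) ≤ Var(X)/t² = 148/4225 = 0.0350.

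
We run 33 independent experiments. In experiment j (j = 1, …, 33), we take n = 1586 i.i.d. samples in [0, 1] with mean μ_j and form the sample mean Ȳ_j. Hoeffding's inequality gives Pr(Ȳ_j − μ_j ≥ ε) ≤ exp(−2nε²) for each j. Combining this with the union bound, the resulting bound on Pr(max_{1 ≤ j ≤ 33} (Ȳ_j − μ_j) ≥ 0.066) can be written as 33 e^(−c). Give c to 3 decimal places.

13.817

Union bound over the 33 events: Pr(max_{1 ≤ j ≤ 33} (Ȳ_j − μ_j) ≥ 0.066) ≤ 33·exp(−2nε²) = 33 exp(−2·1586·0.066²).
So c = 2·1586·0.066² = 13.8172.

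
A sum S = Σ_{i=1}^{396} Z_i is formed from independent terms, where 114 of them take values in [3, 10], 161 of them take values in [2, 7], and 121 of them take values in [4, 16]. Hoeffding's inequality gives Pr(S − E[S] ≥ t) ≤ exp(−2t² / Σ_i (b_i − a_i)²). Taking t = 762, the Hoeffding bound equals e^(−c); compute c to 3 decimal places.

42.955

Σ(b_i − a_i)² = 114·7² + 161·5² + 121·12² = 27035.
c = 2t² / 27035 = 2·762² / 27035 = 42.9550.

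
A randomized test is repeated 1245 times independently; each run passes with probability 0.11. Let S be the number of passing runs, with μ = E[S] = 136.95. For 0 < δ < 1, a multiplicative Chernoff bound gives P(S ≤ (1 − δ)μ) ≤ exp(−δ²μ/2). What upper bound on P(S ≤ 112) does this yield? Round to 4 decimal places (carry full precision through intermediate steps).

0.1030

Write 112 = (1 − δ)μ, so δ = 1 − 112/136.95 = 0.1821833…
Then the exponent is δ²μ/2 = (μ − 112)²/(2μ) = 2.272736.
Bound = exp(−2.272736) = 0.10303.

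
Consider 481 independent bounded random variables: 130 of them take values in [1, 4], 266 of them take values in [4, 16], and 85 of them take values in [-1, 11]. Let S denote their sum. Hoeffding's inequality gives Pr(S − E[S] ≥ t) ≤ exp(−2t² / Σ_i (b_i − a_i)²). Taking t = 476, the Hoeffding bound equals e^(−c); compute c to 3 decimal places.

8.763

Σ(b_i − a_i)² = 130·3² + 266·12² + 85·12² = 51714.
c = 2t² / 51714 = 2·476² / 51714 = 8.7627.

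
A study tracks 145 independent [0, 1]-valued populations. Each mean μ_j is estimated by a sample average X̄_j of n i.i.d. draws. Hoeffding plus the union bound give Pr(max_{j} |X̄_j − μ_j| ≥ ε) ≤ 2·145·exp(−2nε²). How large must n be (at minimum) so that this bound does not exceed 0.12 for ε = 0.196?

102

Need 2·145·exp(−2nε²) ≤ 0.12, i.e. exp(−2nε²) ≤ 0.12/290.
So 2nε² ≥ ln(290/0.12) = 7.790144.
Hence n ≥ 7.790144/(2·0.196²) = 101.392.
The smallest integer n is 102.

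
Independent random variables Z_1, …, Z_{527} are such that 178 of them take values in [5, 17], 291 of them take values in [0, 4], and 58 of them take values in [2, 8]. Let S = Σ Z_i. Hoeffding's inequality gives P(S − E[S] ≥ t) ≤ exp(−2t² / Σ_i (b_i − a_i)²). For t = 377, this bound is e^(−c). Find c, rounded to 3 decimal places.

Σ(b_i − a_i)² = 178·12² + 291·4² + 58·6² = 32376.
c = 2t² / 32376 = 2·377² / 32376 = 8.7799.

8.780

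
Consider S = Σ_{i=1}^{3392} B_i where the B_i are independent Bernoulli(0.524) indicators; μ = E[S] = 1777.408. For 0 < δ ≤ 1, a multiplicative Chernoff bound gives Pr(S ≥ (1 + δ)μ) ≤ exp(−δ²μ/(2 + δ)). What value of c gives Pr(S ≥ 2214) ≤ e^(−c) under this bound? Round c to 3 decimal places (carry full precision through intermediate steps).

Write 2214 = (1 + δ)μ, so δ = 2214/1777.408 − 1 = 0.2456341…
Then the exponent is δ²μ/(2 + δ) = (2214 − μ)² / (μ·(2 + δ)) = 47.755723.

47.756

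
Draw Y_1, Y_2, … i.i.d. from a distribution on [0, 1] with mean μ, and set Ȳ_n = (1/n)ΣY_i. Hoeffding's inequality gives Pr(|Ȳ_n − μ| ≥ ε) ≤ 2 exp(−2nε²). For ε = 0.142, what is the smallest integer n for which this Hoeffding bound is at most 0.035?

Require 2·exp(−2nε²) ≤ 0.035, i.e. 2nε² ≥ ln(2/0.035) = 4.045554.
So n ≥ 4.045554 / (2·0.142²) = 100.316.
The smallest integer n is 101.

101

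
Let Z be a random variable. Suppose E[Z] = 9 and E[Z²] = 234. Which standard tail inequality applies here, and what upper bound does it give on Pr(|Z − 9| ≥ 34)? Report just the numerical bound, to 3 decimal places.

0.132

The first two moments determine the variance, so Chebyshev's inequality is the sharpest standard bound available.
Var(Z) = E[Z²] − (E[Z])² = 234 − 81 = 153.
Chebyshev's inequality: Pr(|Z − μ| ≥ t) ≤ Var(Z)/t² = 153/1156 = 0.1324.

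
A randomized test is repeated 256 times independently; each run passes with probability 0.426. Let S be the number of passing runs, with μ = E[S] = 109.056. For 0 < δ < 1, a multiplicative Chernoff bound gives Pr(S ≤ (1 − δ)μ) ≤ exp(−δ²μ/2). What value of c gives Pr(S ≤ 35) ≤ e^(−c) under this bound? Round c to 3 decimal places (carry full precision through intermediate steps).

25.144

Write 35 = (1 − δ)μ, so δ = 1 − 35/109.056 = 0.679064…
Then the exponent is δ²μ/2 = (μ − 35)²/(2μ) = 25.144381.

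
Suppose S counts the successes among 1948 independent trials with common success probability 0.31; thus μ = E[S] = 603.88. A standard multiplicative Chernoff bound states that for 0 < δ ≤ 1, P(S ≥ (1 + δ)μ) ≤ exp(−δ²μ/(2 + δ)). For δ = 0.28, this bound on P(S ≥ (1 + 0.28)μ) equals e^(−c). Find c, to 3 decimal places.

20.765

c = δ²μ/(2 + δ) = 0.28²·603.88/(2 + 0.28) = 20.7650.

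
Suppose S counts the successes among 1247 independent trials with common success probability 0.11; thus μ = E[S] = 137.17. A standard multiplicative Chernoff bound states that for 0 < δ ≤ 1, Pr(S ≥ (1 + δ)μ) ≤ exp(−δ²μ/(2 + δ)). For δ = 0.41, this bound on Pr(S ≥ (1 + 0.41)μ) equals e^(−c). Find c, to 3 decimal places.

c = δ²μ/(2 + δ) = 0.41²·137.17/(2 + 0.41) = 9.5677.

9.568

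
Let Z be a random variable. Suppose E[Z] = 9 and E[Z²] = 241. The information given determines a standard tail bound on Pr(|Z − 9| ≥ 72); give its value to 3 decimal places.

0.031

The first two moments determine the variance, so Chebyshev's inequality is the sharpest standard bound available.
Var(Z) = E[Z²] − (E[Z])² = 241 − 81 = 160.
Chebyshev's inequality: Pr(|Z − μ| ≥ t) ≤ Var(Z)/t² = 160/5184 = 0.0309.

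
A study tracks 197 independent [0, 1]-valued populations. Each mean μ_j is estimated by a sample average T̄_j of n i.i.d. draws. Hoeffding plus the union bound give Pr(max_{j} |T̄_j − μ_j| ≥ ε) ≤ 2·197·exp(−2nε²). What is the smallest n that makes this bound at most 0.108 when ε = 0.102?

395

Need 2·197·exp(−2nε²) ≤ 0.108, i.e. exp(−2nε²) ≤ 0.108/394.
So 2nε² ≥ ln(394/0.108) = 8.201975.
Hence n ≥ 8.201975/(2·0.102²) = 394.174.
The smallest integer n is 395.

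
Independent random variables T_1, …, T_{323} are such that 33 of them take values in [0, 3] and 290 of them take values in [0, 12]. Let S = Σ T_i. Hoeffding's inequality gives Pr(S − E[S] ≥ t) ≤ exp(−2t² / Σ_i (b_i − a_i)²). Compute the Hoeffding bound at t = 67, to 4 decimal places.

0.8078

Σ(b_i − a_i)² = 33·3² + 290·12² = 42057.
Exponent = 2·67² / 42057 = 0.21347.
Bound = exp(−0.21347) = 0.80777.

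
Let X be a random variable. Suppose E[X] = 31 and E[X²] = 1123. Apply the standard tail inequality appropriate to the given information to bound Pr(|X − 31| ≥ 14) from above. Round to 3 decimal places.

0.827

The first two moments determine the variance, so Chebyshev's inequality is the sharpest standard bound available.
Var(X) = E[X²] − (E[X])² = 1123 − 961 = 162.
Chebyshev's inequality: Pr(|X − μ| ≥ t) ≤ Var(X)/t² = 162/196 = 0.8265.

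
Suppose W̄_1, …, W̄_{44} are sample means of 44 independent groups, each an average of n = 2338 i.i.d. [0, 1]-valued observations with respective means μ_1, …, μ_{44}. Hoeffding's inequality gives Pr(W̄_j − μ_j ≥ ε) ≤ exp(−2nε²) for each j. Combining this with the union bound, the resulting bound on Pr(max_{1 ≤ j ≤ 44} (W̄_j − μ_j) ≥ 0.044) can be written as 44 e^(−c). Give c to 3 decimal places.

9.053

Union bound over the 44 events: Pr(max_{1 ≤ j ≤ 44} (W̄_j − μ_j) ≥ 0.044) ≤ 44·exp(−2nε²) = 44 exp(−2·2338·0.044²).
So c = 2·2338·0.044² = 9.0527.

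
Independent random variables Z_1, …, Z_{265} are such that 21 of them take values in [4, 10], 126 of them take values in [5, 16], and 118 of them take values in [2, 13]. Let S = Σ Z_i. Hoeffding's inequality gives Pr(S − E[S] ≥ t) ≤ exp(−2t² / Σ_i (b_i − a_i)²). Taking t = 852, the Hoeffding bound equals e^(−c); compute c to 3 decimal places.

47.946

Σ(b_i − a_i)² = 21·6² + 126·11² + 118·11² = 30280.
c = 2t² / 30280 = 2·852² / 30280 = 47.9461.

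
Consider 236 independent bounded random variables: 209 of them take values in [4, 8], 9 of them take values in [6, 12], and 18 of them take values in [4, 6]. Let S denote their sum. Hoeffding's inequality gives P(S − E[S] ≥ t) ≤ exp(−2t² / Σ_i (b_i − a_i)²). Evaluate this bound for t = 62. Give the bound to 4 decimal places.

0.1280

Σ(b_i − a_i)² = 209·4² + 9·6² + 18·2² = 3740.
Exponent = 2·62² / 3740 = 2.05561.
Bound = exp(−2.05561) = 0.12801.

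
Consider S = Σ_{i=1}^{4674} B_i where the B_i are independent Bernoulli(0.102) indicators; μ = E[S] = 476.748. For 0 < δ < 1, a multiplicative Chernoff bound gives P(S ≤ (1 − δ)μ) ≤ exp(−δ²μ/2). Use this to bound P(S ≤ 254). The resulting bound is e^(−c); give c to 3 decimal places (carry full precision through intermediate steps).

52.037

Write 254 = (1 − δ)μ, so δ = 1 − 254/476.748 = 0.4672238…
Then the exponent is δ²μ/2 = (μ − 254)²/(2μ) = 52.036581.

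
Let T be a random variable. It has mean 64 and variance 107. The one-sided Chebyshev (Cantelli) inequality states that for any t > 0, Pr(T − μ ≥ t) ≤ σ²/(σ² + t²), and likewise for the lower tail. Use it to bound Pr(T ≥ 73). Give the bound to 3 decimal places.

0.569

Here σ² = 107 and t = 9, so σ² + t² = 188.
Cantelli's bound: 107/188 = 0.5691.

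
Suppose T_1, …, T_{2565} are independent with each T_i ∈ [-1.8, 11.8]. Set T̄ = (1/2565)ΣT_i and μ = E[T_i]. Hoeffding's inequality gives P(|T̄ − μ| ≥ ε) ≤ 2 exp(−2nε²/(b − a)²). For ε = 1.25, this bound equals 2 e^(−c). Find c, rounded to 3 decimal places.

43.337

c = 2nε²/(b − a)² = 2·2565·1.25² / 13.6² = 43.3371.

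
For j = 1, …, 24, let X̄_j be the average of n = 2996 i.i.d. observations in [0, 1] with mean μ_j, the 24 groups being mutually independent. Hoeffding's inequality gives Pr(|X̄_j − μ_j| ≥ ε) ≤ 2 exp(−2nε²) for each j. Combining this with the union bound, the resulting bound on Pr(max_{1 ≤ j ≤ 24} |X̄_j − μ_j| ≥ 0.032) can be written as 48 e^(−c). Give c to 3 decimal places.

6.136

Union bound over the 24 events: Pr(max_{1 ≤ j ≤ 24} |X̄_j − μ_j| ≥ 0.032) ≤ 24·2·exp(−2nε²) = 48 exp(−2·2996·0.032²).
So c = 2·2996·0.032² = 6.1358.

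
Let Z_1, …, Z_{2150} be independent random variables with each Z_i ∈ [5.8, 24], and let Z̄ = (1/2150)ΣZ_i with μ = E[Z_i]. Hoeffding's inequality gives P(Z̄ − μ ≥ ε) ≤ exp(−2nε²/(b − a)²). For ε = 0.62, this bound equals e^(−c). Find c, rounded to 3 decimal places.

c = 2nε²/(b − a)² = 2·2150·0.62² / 18.2² = 4.9901.

4.990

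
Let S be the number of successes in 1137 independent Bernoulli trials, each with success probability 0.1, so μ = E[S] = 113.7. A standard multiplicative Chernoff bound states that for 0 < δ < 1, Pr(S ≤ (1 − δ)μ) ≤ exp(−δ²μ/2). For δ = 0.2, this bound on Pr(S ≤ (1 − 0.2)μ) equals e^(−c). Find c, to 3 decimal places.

c = δ²μ/2 = 0.2²·113.7/2 = 2.2740.

2.274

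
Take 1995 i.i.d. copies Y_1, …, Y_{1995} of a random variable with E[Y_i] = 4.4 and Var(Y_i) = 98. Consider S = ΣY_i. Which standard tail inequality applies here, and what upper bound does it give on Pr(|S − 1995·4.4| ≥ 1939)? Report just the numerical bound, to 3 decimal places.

With mean and variance of each term known, Chebyshev's inequality bounds the deviation of the sum (or sample mean).
Var(S) = n·Var(Y_i) = 1995·98 = 195510.
Chebyshev: Pr(|S − 1995·4.4| ≥ 1939) ≤ Var(S)/1939² = 195510/3759721 = 0.0520.

0.052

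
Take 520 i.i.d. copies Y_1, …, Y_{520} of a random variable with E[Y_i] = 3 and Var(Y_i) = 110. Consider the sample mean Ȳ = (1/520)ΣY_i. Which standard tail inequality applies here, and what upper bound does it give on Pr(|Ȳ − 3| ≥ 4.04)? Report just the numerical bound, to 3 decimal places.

0.013

With mean and variance of each term known, Chebyshev's inequality bounds the deviation of the sum (or sample mean).
Var(Ȳ) = Var(Y_i)/n = 110/520 = 0.21154.
Chebyshev: Pr(|Ȳ − 3| ≥ 4.04) ≤ Var(Ȳ)/(4.04)² = 110/(520·4.04²) = 0.0130.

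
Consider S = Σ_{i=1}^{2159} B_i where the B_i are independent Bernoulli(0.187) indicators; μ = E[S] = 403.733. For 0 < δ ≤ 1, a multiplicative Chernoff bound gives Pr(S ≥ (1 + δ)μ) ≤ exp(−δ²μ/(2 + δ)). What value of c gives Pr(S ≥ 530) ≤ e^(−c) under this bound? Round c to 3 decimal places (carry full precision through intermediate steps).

Write 530 = (1 + δ)μ, so δ = 530/403.733 − 1 = 0.3127488…
Then the exponent is δ²μ/(2 + δ) = (530 − μ)² / (μ·(2 + δ)) = 17.074855.

17.075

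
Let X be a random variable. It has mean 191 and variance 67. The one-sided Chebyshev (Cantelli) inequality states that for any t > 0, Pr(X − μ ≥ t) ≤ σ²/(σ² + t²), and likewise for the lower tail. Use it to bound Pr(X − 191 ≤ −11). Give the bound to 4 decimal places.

Here σ² = 67 and t = 11, so σ² + t² = 188.
Cantelli's bound: 67/188 = 0.3564.

0.3564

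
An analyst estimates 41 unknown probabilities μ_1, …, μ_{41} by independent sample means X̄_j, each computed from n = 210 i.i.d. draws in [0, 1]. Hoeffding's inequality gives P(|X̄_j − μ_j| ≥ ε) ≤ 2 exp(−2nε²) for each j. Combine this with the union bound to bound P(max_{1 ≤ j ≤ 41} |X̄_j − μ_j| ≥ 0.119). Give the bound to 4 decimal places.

0.2142

Per-experiment Hoeffding bound: 2·exp(−2·210·0.119²) = 2·exp(−5.94762) = 0.0052241.
Union bound over 41 events: 41·0.0052241 = 0.21419.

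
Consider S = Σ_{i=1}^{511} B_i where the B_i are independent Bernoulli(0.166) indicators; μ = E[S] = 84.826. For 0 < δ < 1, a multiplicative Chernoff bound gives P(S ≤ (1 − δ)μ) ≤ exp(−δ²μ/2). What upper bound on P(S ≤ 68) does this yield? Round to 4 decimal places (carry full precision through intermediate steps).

0.1885

Write 68 = (1 − δ)μ, so δ = 1 − 68/84.826 = 0.198359…
Then the exponent is δ²μ/2 = (μ − 68)²/(2μ) = 1.668794.
Bound = exp(−1.668794) = 0.18847.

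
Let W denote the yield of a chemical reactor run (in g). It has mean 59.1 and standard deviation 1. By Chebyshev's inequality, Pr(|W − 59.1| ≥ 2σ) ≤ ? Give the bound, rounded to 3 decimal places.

Chebyshev: Pr(|W − μ| ≥ t) ≤ Var(W)/t².
Var(W) = σ² = 1² = 1.
t = 2·1 = 2.
Bound = 1 / 4 = 0.2500.

0.250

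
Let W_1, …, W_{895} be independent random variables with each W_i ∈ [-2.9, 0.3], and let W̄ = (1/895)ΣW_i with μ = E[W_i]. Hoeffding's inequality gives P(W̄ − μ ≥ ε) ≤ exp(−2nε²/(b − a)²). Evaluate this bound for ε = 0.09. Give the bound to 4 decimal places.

Exponent: 2nε²/(b − a)² = 2·895·0.09² / 3.2² = 1.41592.
Bound = exp(−1.41592) = 0.24270.

0.2427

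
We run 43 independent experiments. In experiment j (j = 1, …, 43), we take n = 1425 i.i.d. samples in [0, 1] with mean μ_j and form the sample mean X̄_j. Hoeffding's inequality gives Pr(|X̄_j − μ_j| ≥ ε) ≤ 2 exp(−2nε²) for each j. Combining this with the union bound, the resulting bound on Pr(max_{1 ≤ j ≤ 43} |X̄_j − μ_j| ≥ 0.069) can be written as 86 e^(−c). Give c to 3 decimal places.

Union bound over the 43 events: Pr(max_{1 ≤ j ≤ 43} |X̄_j − μ_j| ≥ 0.069) ≤ 43·2·exp(−2nε²) = 86 exp(−2·1425·0.069²).
So c = 2·1425·0.069² = 13.5688.

13.569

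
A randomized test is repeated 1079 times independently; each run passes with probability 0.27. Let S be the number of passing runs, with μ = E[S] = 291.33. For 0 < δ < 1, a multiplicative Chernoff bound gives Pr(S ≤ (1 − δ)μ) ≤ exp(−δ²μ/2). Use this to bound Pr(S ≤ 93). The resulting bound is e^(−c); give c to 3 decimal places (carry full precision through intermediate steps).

Write 93 = (1 − δ)μ, so δ = 1 − 93/291.33 = 0.6807744…
Then the exponent is δ²μ/2 = (μ − 93)²/(2μ) = 67.508991.

67.509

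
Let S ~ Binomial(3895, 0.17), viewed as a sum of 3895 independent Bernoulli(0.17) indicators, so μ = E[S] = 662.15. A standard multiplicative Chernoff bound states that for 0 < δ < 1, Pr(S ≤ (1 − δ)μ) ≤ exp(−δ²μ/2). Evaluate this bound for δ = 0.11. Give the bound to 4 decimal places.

Exponent = δ²μ/2 = 0.11²·662.15/2 = 4.0060.
Bound = exp(−4.0060) = 0.01821.

0.0182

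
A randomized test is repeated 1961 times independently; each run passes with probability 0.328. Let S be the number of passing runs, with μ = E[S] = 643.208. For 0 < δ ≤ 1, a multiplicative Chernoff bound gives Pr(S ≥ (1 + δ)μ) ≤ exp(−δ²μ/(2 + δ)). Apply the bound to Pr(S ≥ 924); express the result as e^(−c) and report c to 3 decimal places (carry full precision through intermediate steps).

Write 924 = (1 + δ)μ, so δ = 924/643.208 − 1 = 0.4365493…
Then the exponent is δ²μ/(2 + δ) = (924 − μ)² / (μ·(2 + δ)) = 50.308668.

50.309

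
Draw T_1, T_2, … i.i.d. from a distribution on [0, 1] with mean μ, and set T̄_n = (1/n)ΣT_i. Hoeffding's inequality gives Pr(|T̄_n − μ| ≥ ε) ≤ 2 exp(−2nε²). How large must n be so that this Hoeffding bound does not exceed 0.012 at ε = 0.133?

145

Require 2·exp(−2nε²) ≤ 0.012, i.e. 2nε² ≥ ln(2/0.012) = 5.115996.
So n ≥ 5.115996 / (2·0.133²) = 144.610.
The smallest integer n is 145.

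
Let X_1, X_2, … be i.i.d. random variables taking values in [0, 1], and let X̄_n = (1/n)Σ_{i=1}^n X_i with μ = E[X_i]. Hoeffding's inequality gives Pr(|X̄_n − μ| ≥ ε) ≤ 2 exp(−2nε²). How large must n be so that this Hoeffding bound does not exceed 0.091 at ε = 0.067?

Require 2·exp(−2nε²) ≤ 0.091, i.e. 2nε² ≥ ln(2/0.091) = 3.090043.
So n ≥ 3.090043 / (2·0.067²) = 344.179.
The smallest integer n is 345.

345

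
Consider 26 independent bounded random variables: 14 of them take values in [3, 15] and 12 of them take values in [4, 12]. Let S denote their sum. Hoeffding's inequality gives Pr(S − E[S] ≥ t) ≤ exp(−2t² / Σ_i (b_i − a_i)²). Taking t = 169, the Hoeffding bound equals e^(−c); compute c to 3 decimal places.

20.518

Σ(b_i − a_i)² = 14·12² + 12·8² = 2784.
c = 2t² / 2784 = 2·169² / 2784 = 20.5180.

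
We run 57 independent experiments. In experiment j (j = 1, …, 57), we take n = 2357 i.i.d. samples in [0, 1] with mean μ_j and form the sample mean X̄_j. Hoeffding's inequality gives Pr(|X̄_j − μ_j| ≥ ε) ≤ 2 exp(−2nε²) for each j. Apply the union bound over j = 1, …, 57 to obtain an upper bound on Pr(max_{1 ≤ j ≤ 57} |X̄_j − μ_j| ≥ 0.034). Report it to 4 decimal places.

Per-experiment Hoeffding bound: 2·exp(−2·2357·0.034²) = 2·exp(−5.44938) = 0.0085979.
Union bound over 57 events: 57·0.0085979 = 0.49008.

0.4901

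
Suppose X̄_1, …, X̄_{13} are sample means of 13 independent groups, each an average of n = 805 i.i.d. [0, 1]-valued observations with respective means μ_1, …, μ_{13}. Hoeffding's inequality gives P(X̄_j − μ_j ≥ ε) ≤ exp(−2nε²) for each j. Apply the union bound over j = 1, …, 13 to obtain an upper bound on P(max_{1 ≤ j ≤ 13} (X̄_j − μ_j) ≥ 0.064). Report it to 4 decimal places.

0.0178

Per-experiment Hoeffding bound: exp(−2·805·0.064²) = exp(−6.59456) = 0.0013678.
Union bound over 13 events: 13·0.0013678 = 0.01778.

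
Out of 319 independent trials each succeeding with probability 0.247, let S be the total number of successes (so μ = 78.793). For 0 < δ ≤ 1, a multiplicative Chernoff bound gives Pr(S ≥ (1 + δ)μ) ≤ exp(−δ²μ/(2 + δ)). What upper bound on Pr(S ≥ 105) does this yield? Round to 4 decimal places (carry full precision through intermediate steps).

Write 105 = (1 + δ)μ, so δ = 105/78.793 − 1 = 0.3326057…
Then the exponent is δ²μ/(2 + δ) = (105 − μ)² / (μ·(2 + δ)) = 3.736850.
Bound = exp(−3.736850) = 0.02383.

0.0238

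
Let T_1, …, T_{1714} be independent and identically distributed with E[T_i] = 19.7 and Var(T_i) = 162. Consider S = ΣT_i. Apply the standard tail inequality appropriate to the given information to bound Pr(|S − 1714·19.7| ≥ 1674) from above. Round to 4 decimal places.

0.0991

With mean and variance of each term known, Chebyshev's inequality bounds the deviation of the sum (or sample mean).
Var(S) = n·Var(T_i) = 1714·162 = 277668.
Chebyshev: Pr(|S − 1714·19.7| ≥ 1674) ≤ Var(S)/1674² = 277668/2802276 = 0.0991.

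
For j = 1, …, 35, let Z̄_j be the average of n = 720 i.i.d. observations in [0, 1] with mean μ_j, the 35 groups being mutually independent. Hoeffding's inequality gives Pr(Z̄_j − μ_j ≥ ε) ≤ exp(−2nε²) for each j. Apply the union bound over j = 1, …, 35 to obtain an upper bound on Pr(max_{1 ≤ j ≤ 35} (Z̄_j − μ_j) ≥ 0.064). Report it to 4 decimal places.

Per-experiment Hoeffding bound: exp(−2·720·0.064²) = exp(−5.89824) = 0.0027443.
Union bound over 35 events: 35·0.0027443 = 0.09605.

0.0960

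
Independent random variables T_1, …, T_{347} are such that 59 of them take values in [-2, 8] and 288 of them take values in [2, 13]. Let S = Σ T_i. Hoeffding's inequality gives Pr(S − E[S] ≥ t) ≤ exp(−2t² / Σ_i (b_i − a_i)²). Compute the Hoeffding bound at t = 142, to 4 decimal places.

0.3717

Σ(b_i − a_i)² = 59·10² + 288·11² = 40748.
Exponent = 2·142² / 40748 = 0.98969.
Bound = exp(−0.98969) = 0.37169.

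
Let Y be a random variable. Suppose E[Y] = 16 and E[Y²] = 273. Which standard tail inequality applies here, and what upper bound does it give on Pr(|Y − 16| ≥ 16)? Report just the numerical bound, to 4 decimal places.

The first two moments determine the variance, so Chebyshev's inequality is the sharpest standard bound available.
Var(Y) = E[Y²] − (E[Y])² = 273 − 256 = 17.
Chebyshev's inequality: Pr(|Y − μ| ≥ t) ≤ Var(Y)/t² = 17/256 = 0.0664.

0.0664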